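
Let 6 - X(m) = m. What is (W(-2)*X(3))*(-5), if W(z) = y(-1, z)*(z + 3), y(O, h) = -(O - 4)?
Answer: -75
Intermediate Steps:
X(m) = 6 - m
y(O, h) = 4 - O (y(O, h) = -(-4 + O) = 4 - O)
W(z) = 15 + 5*z (W(z) = (4 - 1*(-1))*(z + 3) = (4 + 1)*(3 + z) = 5*(3 + z) = 15 + 5*z)
(W(-2)*X(3))*(-5) = ((15 + 5*(-2))*(6 - 1*3))*(-5) = ((15 - 10)*(6 - 3))*(-5) = (5*3)*(-5) = 15*(-5) = -75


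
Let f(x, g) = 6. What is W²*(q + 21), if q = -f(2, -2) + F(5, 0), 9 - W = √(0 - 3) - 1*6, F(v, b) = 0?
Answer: 3330 - 450*I*√3 ≈ 3330.0 - 779.42*I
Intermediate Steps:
W = 15 - I*√3 (W = 9 - (√(0 - 3) - 1*6) = 9 - (√(-3) - 6) = 9 - (I*√3 - 6) = 9 - (-6 + I*√3) = 9 + (6 - I*√3) = 15 - I*√3 ≈ 15.0 - 1.732*I)
q = -6 (q = -1*6 + 0 = -6 + 0 = -6)
W²*(q + 21) = (15 - I*√3)²*(-6 + 21) = (15 - I*√3)²*15 = 15*(15 - I*√3)²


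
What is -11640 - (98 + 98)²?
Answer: -50056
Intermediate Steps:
-11640 - (98 + 98)² = -11640 - 1*196² = -11640 - 1*38416 = -11640 - 38416 = -50056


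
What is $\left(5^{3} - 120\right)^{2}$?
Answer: $25$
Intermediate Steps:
$\left(5^{3} - 120\right)^{2} = \left(125 - 120\right)^{2} = 5^{2} = 25$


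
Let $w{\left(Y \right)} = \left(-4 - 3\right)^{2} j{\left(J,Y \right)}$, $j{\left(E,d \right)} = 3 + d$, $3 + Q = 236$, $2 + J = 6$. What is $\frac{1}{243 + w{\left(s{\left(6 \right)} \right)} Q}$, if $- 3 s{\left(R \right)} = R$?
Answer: $\frac{1}{11660} \approx 8.5763 \cdot 10^{-5}$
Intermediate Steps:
$J = 4$ ($J = -2 + 6 = 4$)
$Q = 233$ ($Q = -3 + 236 = 233$)
$s{\left(R \right)} = - \frac{R}{3}$
$w{\left(Y \right)} = 147 + 49 Y$ ($w{\left(Y \right)} = \left(-4 - 3\right)^{2} \left(3 + Y\right) = \left(-7\right)^{2} \left(3 + Y\right) = 49 \left(3 + Y\right) = 147 + 49 Y$)
$\frac{1}{243 + w{\left(s{\left(6 \right)} \right)} Q} = \frac{1}{243 + \left(147 + 49 \left(\left(- \frac{1}{3}\right) 6\right)\right) 233} = \frac{1}{243 + \left(147 + 49 \left(-2\right)\right) 233} = \frac{1}{243 + \left(147 - 98\right) 233} = \frac{1}{243 + 49 \cdot 233} = \frac{1}{243 + 11417} = \frac{1}{11660}$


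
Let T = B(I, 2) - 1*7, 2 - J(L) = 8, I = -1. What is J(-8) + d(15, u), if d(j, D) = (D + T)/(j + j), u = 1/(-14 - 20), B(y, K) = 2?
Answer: -2097/340 ≈ -6.1676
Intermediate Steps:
J(L) = -6 (J(L) = 2 - 1*8 = 2 - 8 = -6)
u = -1/34 (u = 1/(-34) = -1/34 ≈ -0.029412)
T = -5 (T = 2 - 1*7 = 2 - 7 = -5)
d(j, D) = (-5 + D)/(2*j) (d(j, D) = (D - 5)/(j + j) = (-5 + D)/((2*j)) = (-5 + D)*(1/(2*j)) = (-5 + D)/(2*j))
J(-8) + d(15, u) = -6 + (1/2)*(-5 - 1/34)/15 = -6 + (1/2)*(1/15)*(-171/34) = -6 - 57/340 = -2097/340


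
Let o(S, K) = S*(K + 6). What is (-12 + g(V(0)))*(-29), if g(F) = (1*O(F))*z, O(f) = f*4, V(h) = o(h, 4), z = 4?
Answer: 348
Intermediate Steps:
o(S, K) = S*(6 + K)
V(h) = 10*h (V(h) = h*(6 + 4) = h*10 = 10*h)
O(f) = 4*f
g(F) = 16*F (g(F) = (1*(4*F))*4 = (4*F)*4 = 16*F)
(-12 + g(V(0)))*(-29) = (-12 + 16*(10*0))*(-29) = (-12 + 16*0)*(-29) = (-12 + 0)*(-29) = -12*(-29) = 348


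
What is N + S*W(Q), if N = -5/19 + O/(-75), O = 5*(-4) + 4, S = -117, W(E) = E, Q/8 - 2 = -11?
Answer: 12004129/1425 ≈ 8424.0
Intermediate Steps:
Q = -72 (Q = 16 + 8*(-11) = 16 - 88 = -72)
O = -16 (O = -20 + 4 = -16)
N = -71/1425 (N = -5/19 - 16/(-75) = -5*1/19 - 16*(-1/75) = -5/19 + 16/75 = -71/1425 ≈ -0.049825)
N + S*W(Q) = -71/1425 - 117*(-72) = -71/1425 + 8424 = 12004129/1425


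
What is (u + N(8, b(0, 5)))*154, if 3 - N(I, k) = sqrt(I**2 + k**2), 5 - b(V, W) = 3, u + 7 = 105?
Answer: 15554 - 308*sqrt(17) ≈ 14284.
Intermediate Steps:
u = 98 (u = -7 + 105 = 98)
b(V, W) = 2 (b(V, W) = 5 - 1*3 = 5 - 3 = 2)
N(I, k) = 3 - sqrt(I**2 + k**2)
(u + N(8, b(0, 5)))*154 = (98 + (3 - sqrt(8**2 + 2**2)))*154 = (98 + (3 - sqrt(64 + 4)))*154 = (98 + (3 - sqrt(68)))*154 = (98 + (3 - 2*sqrt(17)))*154 = (101 - 2*sqrt(17))*154 = 15554 - 308*sqrt(17)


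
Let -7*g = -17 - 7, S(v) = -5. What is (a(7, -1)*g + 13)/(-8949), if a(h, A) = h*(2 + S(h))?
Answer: 59/8949 ≈ 0.0065929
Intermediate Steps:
a(h, A) = -3*h (a(h, A) = h*(2 - 5) = h*(-3) = -3*h)
g = 24/7 (g = -(-17 - 7)/7 = -⅐*(-24) = 24/7 ≈ 3.4286)
(a(7, -1)*g + 13)/(-8949) = (-3*7*(24/7) + 13)/(-8949) = (-21*24/7 + 13)*(-1/8949) = (-72 + 13)*(-1/8949) = -59*(-1/8949) = 59/8949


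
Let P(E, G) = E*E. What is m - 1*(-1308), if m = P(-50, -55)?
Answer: 3808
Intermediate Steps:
P(E, G) = E²
m = 2500 (m = (-50)² = 2500)
m - 1*(-1308) = 2500 - 1*(-1308) = 2500 + 1308 = 3808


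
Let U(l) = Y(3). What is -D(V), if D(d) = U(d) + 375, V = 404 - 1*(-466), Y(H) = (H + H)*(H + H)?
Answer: -411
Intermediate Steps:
Y(H) = 4*H**2 (Y(H) = (2*H)*(2*H) = 4*H**2)
V = 870 (V = 404 + 466 = 870)
U(l) = 36 (U(l) = 4*3**2 = 4*9 = 36)
D(d) = 411 (D(d) = 36 + 375 = 411)
-D(V) = -1*411 = -411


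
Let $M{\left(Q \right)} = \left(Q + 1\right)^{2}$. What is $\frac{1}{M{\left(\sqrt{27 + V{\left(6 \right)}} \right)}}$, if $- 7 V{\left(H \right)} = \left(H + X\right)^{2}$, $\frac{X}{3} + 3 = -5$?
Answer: $\frac{49}{\left(7 + 3 i \sqrt{105}\right)^{2}} \approx -0.044436 - 0.021344 i$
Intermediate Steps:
$X = -24$ ($X = -9 + 3 \left(-5\right) = -9 - 15 = -24$)
$V{\left(H \right)} = - \frac{\left(-24 + H\right)^{2}}{7}$ ($V{\left(H \right)} = - \frac{\left(H - 24\right)^{2}}{7} = - \frac{\left(-24 + H\right)^{2}}{7}$)
$M{\left(Q \right)} = \left(1 + Q\right)^{2}$
$\frac{1}{M{\left(\sqrt{27 + V{\left(6 \right)}} \right)}} = \frac{1}{\left(1 + \sqrt{27 - \frac{\left(-24 + 6\right)^{2}}{7}}\right)^{2}} = \frac{1}{\left(1 + \sqrt{27 - \frac{\left(-18\right)^{2}}{7}}\right)^{2}} = \frac{1}{\left(1 + \sqrt{27 - \frac{324}{7}}\right)^{2}} = \frac{1}{\left(1 + \sqrt{- \frac{135}{7}}\right)^{2}} = \frac{1}{\left(1 + \frac{3 i \sqrt{105}}{7}\right)^{2}}$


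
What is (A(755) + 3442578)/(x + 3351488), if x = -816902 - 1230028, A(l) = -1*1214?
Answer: 1720682/652279 ≈ 2.6380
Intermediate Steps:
A(l) = -1214
x = -2046930
(A(755) + 3442578)/(x + 3351488) = (-1214 + 3442578)/(-2046930 + 3351488) = 3441364/1304558 = 3441364*(1/1304558) = 1720682/652279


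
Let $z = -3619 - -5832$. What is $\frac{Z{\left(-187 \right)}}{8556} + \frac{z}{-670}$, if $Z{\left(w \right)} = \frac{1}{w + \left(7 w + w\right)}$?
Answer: $- \frac{15933321497}{4823915580} \approx -3.303$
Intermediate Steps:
$Z{\left(w \right)} = \frac{1}{9 w}$ ($Z{\left(w \right)} = \frac{1}{w + 8 w} = \frac{1}{9 w}$)
$z = 2213$ ($z = -3619 + 5832 = 2213$)
$\frac{Z{\left(-187 \right)}}{8556} + \frac{z}{-670} = \frac{\frac{1}{9} \frac{1}{-187}}{8556} + \frac{2213}{-670} = \frac{1}{9} \left(- \frac{1}{187}\right) \frac{1}{8556} + 2213 \left(- \frac{1}{670}\right) = \left(- \frac{1}{1683}\right) \frac{1}{8556} - \frac{2213}{670} = - \frac{1}{14399748} - \frac{2213}{670} = - \frac{15933321497}{4823915580}$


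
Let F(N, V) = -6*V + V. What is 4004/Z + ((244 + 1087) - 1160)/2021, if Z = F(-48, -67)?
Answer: 8149369/677035 ≈ 12.037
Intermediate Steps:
F(N, V) = -5*V
Z = 335 (Z = -5*(-67) = 335)
4004/Z + ((244 + 1087) - 1160)/2021 = 4004/335 + ((244 + 1087) - 1160)/2021 = 4004*(1/335) + (1331 - 1160)*(1/2021) = 4004/335 + 171*(1/2021) = 4004/335 + 171/2021 = 8149369/677035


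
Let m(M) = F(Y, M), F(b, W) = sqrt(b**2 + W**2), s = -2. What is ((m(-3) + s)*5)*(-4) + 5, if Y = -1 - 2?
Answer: 45 - 60*sqrt(2) ≈ -39.853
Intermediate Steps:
Y = -3
F(b, W) = sqrt(W**2 + b**2)
m(M) = sqrt(9 + M**2) (m(M) = sqrt(M**2 + (-3)**2) = sqrt(M**2 + 9) = sqrt(9 + M**2))
((m(-3) + s)*5)*(-4) + 5 = ((sqrt(9 + (-3)**2) - 2)*5)*(-4) + 5 = ((sqrt(9 + 9) - 2)*5)*(-4) + 5 = ((sqrt(18) - 2)*5)*(-4) + 5 = ((3*sqrt(2) - 2)*5)*(-4) + 5 = ((-2 + 3*sqrt(2))*5)*(-4) + 5 = (-10 + 15*sqrt(2))*(-4) + 5 = (40 - 60*sqrt(2)) + 5 = 45 - 60*sqrt(2)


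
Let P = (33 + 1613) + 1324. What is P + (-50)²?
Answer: 5470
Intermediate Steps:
P = 2970 (P = 1646 + 1324 = 2970)
P + (-50)² = 2970 + (-50)² = 2970 + 2500 = 5470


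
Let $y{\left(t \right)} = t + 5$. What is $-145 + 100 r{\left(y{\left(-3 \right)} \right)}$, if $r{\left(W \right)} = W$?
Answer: $55$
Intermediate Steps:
$y{\left(t \right)} = 5 + t$
$-145 + 100 r{\left(y{\left(-3 \right)} \right)} = -145 + 100 \left(5 - 3\right) = -145 + 100 \cdot 2 = -145 + 200 = 55$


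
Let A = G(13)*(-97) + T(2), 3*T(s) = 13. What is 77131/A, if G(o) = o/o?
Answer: -231393/278 ≈ -832.35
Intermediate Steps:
G(o) = 1
T(s) = 13/3 (T(s) = (⅓)*13 = 13/3)
A = -278/3 (A = 1*(-97) + 13/3 = -97 + 13/3 = -278/3 ≈ -92.667)
77131/A = 77131/(-278/3) = 77131*(-3/278) = -231393/278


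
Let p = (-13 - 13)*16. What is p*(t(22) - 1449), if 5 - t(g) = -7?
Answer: 597792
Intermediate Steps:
t(g) = 12 (t(g) = 5 - 1*(-7) = 5 + 7 = 12)
p = -416 (p = -26*16 = -416)
p*(t(22) - 1449) = -416*(12 - 1449) = -416*(-1437) = 597792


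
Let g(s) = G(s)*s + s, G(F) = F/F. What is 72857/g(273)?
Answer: 72857/546 ≈ 133.44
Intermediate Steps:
G(F) = 1
g(s) = 2*s (g(s) = 1*s + s = s + s = 2*s)
72857/g(273) = 72857/((2*273)) = 72857/546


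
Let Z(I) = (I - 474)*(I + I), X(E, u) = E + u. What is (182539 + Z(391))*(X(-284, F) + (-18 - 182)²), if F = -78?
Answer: 4662736854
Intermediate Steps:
Z(I) = 2*I*(-474 + I) (Z(I) = (-474 + I)*(2*I) = 2*I*(-474 + I))
(182539 + Z(391))*(X(-284, F) + (-18 - 182)²) = (182539 + 2*391*(-474 + 391))*((-284 - 78) + (-18 - 182)²) = (182539 + 2*391*(-83))*(-362 + (-200)²) = (182539 - 64906)*(-362 + 40000) = 117633*39638 = 4662736854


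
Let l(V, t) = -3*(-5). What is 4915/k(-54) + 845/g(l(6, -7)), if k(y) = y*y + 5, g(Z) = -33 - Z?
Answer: -2232325/140208 ≈ -15.922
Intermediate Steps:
l(V, t) = 15
k(y) = 5 + y² (k(y) = y² + 5 = 5 + y²)
4915/k(-54) + 845/g(l(6, -7)) = 4915/(5 + (-54)²) + 845/(-33 - 1*15) = 4915/(5 + 2916) + 845/(-33 - 15) = 4915/2921 + 845/(-48) = 4915*(1/2921) + 845*(-1/48) = 4915/2921 - 845/48 = -2232325/140208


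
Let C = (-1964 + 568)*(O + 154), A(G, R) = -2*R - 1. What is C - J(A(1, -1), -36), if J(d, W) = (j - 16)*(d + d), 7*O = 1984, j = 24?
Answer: -4274664/7 ≈ -6.1067e+5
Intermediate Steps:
O = 1984/7 (O = (⅐)*1984 = 1984/7 ≈ 283.43)
A(G, R) = -1 - 2*R
J(d, W) = 16*d (J(d, W) = (24 - 16)*(d + d) = 8*(2*d) = 16*d)
C = -4274552/7 (C = (-1964 + 568)*(1984/7 + 154) = -1396*3062/7 = -4274552/7 ≈ -6.1065e+5)
C - J(A(1, -1), -36) = -4274552/7 - 16*(-1 - 2*(-1)) = -4274552/7 - 16*(-1 + 2) = -4274552/7 - 16 = -4274664/7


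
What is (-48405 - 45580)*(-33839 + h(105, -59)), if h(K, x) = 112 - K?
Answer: 3179700520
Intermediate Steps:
(-48405 - 45580)*(-33839 + h(105, -59)) = (-48405 - 45580)*(-33839 + (112 - 1*105)) = -93985*(-33839 + (112 - 105)) = -93985*(-33839 + 7) = -93985*(-33832) = 3179700520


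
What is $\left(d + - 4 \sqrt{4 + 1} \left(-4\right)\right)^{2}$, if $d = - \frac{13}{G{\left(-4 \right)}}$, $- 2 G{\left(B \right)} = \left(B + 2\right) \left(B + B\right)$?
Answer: $\frac{82089}{64} + 52 \sqrt{5} \approx 1398.9$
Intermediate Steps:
$G{\left(B \right)} = - B \left(2 + B\right)$ ($G{\left(B \right)} = - \frac{\left(B + 2\right) \left(B + B\right)}{2} = - \frac{\left(2 + B\right) 2 B}{2} = - \frac{2 B \left(2 + B\right)}{2} = - B \left(2 + B\right)$)
$d = \frac{13}{8}$ ($d = - \frac{13}{\left(-1\right) \left(-4\right) \left(2 - 4\right)} = - \frac{13}{\left(-1\right) \left(-4\right) \left(-2\right)} = - \frac{13}{-8} = \left(-13\right) \left(- \frac{1}{8}\right) = \frac{13}{8} \approx 1.625$)
$\left(d + - 4 \sqrt{4 + 1} \left(-4\right)\right)^{2} = \left(\frac{13}{8} + - 4 \sqrt{4 + 1} \left(-4\right)\right)^{2} = \left(\frac{13}{8} + - 4 \sqrt{5} \left(-4\right)\right)^{2} = \left(\frac{13}{8} + 16 \sqrt{5}\right)^{2}$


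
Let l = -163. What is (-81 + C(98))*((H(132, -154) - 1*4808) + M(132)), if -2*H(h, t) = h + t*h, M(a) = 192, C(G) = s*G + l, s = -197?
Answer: -107173100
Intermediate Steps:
C(G) = -163 - 197*G (C(G) = -197*G - 163 = -163 - 197*G)
H(h, t) = -h/2 - h*t/2 (H(h, t) = -(h + t*h)/2 = -(h + h*t)/2 = -h/2 - h*t/2)
(-81 + C(98))*((H(132, -154) - 1*4808) + M(132)) = (-81 + (-163 - 197*98))*((-1/2*132*(1 - 154) - 1*4808) + 192) = (-81 + (-163 - 19306))*((-1/2*132*(-153) - 4808) + 192) = (-81 - 19469)*((10098 - 4808) + 192) = -19550*(5290 + 192) = -19550*5482 = -107173100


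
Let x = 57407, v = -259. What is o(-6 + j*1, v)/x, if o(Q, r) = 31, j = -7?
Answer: 31/57407 ≈ 0.00054000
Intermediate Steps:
o(-6 + j*1, v)/x = 31/57407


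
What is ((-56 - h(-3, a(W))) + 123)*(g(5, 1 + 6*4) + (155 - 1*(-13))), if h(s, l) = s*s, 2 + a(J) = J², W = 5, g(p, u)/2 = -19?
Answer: 7540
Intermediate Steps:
g(p, u) = -38 (g(p, u) = 2*(-19) = -38)
a(J) = -2 + J²
h(s, l) = s²
((-56 - h(-3, a(W))) + 123)*(g(5, 1 + 6*4) + (155 - 1*(-13))) = ((-56 - 1*(-3)²) + 123)*(-38 + (155 - 1*(-13))) = ((-56 - 1*9) + 123)*(-38 + (155 + 13)) = ((-56 - 9) + 123)*(-38 + 168) = (-65 + 123)*130 = 58*130 = 7540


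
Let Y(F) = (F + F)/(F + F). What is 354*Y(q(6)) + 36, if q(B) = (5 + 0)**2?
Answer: 390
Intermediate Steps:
q(B) = 25 (q(B) = 5**2 = 25)
Y(F) = 1 (Y(F) = (2*F)/((2*F)) = (2*F)*(1/(2*F)) = 1)
354*Y(q(6)) + 36 = 354*1 + 36 = 354 + 36 = 390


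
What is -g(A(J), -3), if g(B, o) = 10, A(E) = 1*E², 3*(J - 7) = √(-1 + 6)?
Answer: -10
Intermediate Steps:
J = 7 + √5/3 (J = 7 + √(-1 + 6)/3 = 7 + √5/3 ≈ 7.7454)
A(E) = E²
-g(A(J), -3) = -1*10 = -10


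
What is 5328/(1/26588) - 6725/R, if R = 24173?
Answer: 3424368058747/24173 ≈ 1.4166e+8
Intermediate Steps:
5328/(1/26588) - 6725/R = 5328/(1/26588) - 6725/24173 = 5328/(1/26588) - 6725*1/24173 = 5328*26588 - 6725/24173 = 141660864 - 6725/24173 = 3424368058747/24173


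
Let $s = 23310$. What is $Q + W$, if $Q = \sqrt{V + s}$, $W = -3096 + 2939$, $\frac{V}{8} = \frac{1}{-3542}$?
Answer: $-157 + \frac{\sqrt{73110432626}}{1771} \approx -4.3239$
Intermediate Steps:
$V = - \frac{4}{1771}$ ($V = \frac{8}{-3542} = 8 \left(- \frac{1}{3542}\right) = - \frac{4}{1771} \approx -0.0022586$)
$W = -157$
$Q = \frac{\sqrt{73110432626}}{1771}$ ($Q = \sqrt{- \frac{4}{1771} + 23310} = \sqrt{\frac{41282006}{1771}} = \frac{\sqrt{73110432626}}{1771} \approx 152.68$)
$Q + W = \frac{\sqrt{73110432626}}{1771} - 157 = -157 + \frac{\sqrt{73110432626}}{1771}$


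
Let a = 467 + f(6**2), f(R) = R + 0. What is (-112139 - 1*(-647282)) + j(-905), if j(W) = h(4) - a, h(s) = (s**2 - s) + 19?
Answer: 534671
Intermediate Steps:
h(s) = 19 + s**2 - s
f(R) = R
a = 503 (a = 467 + 6**2 = 467 + 36 = 503)
j(W) = -472 (j(W) = (19 + 4**2 - 1*4) - 1*503 = (19 + 16 - 4) - 503 = 31 - 503 = -472)
(-112139 - 1*(-647282)) + j(-905) = (-112139 - 1*(-647282)) - 472 = (-112139 + 647282) - 472 = 535143 - 472 = 534671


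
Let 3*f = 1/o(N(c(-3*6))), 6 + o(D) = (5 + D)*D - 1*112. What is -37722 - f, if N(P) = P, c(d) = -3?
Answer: -14032583/372 ≈ -37722.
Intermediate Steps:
o(D) = -118 + D*(5 + D) (o(D) = -6 + ((5 + D)*D - 1*112) = -6 + (D*(5 + D) - 112) = -6 + (-112 + D*(5 + D)) = -118 + D*(5 + D))
f = -1/372 (f = 1/(3*(-118 + (-3)² + 5*(-3))) = 1/(3*(-118 + 9 - 15)) = (⅓)/(-124) = (⅓)*(-1/124) = -1/372 ≈ -0.0026882)
-37722 - f = -37722 - 1*(-1/372) = -37722 + 1/372 = -14032583/372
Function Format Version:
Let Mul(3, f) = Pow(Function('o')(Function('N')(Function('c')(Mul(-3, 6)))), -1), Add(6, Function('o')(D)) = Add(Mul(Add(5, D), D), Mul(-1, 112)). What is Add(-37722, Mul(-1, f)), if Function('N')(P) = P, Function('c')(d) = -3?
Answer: Rational(-14032583, 372) ≈ -37722.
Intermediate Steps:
Function('o')(D) = Add(-118, Mul(D, Add(5, D))) (Function('o')(D) = Add(-6, Add(Mul(Add(5, D), D), Mul(-1, 112))) = Add(-6, Add(Mul(D, Add(5, D)), -112)) = Add(-6, Add(-112, Mul(D, Add(5, D)))) = Add(-118, Mul(D, Add(5, D))))
f = Rational(-1, 372) (f = Mul(Rational(1, 3), Pow(Add(-118, Pow(-3, 2), Mul(5, -3)), -1)) = Mul(Rational(1, 3), Pow(Add(-118, 9, -15), -1)) = Mul(Rational(1, 3), Pow(-124, -1)) = Mul(Rational(1, 3), Rational(-1, 124)) = Rational(-1, 372) ≈ -0.0026882)
Add(-37722, Mul(-1, f)) = Add(-37722, Mul(-1, Rational(-1, 372))) = Add(-37722, Rational(1, 372)) = Rational(-14032583, 372)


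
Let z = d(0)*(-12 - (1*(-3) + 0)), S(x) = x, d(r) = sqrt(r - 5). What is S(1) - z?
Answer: 1 + 9*I*sqrt(5) ≈ 1.0 + 20.125*I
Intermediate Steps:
d(r) = sqrt(-5 + r)
z = -9*I*sqrt(5) (z = sqrt(-5 + 0)*(-12 - (1*(-3) + 0)) = sqrt(-5)*(-12 - (-3 + 0)) = (I*sqrt(5))*(-12 - 1*(-3)) = (I*sqrt(5))*(-12 + 3) = (I*sqrt(5))*(-9) = -9*I*sqrt(5) ≈ -20.125*I)
S(1) - z = 1 - (-9)*I*sqrt(5) = 1 + 9*I*sqrt(5)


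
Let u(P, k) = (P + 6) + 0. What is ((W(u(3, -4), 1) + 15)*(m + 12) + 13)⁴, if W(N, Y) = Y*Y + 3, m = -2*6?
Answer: 28561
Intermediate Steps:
u(P, k) = 6 + P (u(P, k) = (6 + P) + 0 = 6 + P)
m = -12
W(N, Y) = 3 + Y² (W(N, Y) = Y² + 3 = 3 + Y²)
((W(u(3, -4), 1) + 15)*(m + 12) + 13)⁴ = (((3 + 1²) + 15)*(-12 + 12) + 13)⁴ = (((3 + 1) + 15)*0 + 13)⁴ = ((4 + 15)*0 + 13)⁴ = (19*0 + 13)⁴ = (0 + 13)⁴ = 13⁴ = 28561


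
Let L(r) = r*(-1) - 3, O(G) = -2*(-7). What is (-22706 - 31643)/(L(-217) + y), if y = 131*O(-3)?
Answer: -54349/2048 ≈ -26.538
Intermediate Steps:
O(G) = 14
y = 1834 (y = 131*14 = 1834)
L(r) = -3 - r (L(r) = -r - 3 = -3 - r)
(-22706 - 31643)/(L(-217) + y) = (-22706 - 31643)/((-3 - 1*(-217)) + 1834) = -54349/((-3 + 217) + 1834) = -54349/(214 + 1834) = -54349/2048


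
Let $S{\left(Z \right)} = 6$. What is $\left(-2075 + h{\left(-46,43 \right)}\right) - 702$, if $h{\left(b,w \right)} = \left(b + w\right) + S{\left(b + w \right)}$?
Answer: $-2774$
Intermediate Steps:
$h{\left(b,w \right)} = 6 + b + w$ ($h{\left(b,w \right)} = \left(b + w\right) + 6 = 6 + b + w$)
$\left(-2075 + h{\left(-46,43 \right)}\right) - 702 = \left(-2075 + \left(6 - 46 + 43\right)\right) - 702 = \left(-2075 + 3\right) - 702 = -2072 - 702 = -2774$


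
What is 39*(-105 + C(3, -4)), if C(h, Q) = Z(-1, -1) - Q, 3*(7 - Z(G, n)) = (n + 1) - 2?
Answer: -3640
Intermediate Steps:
Z(G, n) = 22/3 - n/3 (Z(G, n) = 7 - ((n + 1) - 2)/3 = 7 - ((1 + n) - 2)/3 = 7 - (-1 + n)/3 = 7 + (1/3 - n/3) = 22/3 - n/3)
C(h, Q) = 23/3 - Q (C(h, Q) = (22/3 - 1/3*(-1)) - Q = (22/3 + 1/3) - Q = 23/3 - Q)
39*(-105 + C(3, -4)) = 39*(-105 + (23/3 - 1*(-4))) = 39*(-105 + (23/3 + 4)) = 39*(-105 + 35/3) = 39*(-280/3) = -3640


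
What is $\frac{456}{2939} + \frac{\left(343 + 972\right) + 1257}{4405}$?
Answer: $\frac{9567788}{12946295} \approx 0.73904$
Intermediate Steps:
$\frac{456}{2939} + \frac{\left(343 + 972\right) + 1257}{4405} = 456 \cdot \frac{1}{2939} + \left(1315 + 1257\right) \frac{1}{4405} = \frac{456}{2939} + 2572 \cdot \frac{1}{4405} = \frac{456}{2939} + \frac{2572}{4405} = \frac{9567788}{12946295}$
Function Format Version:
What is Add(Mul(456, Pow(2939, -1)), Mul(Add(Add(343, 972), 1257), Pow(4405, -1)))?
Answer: Rational(9567788, 12946295) ≈ 0.73904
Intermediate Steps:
Add(Mul(456, Pow(2939, -1)), Mul(Add(Add(343, 972), 1257), Pow(4405, -1))) = Add(Mul(456, Rational(1, 2939)), Mul(Add(1315, 1257), Rational(1, 4405))) = Add(Rational(456, 2939), Mul(2572, Rational(1, 4405))) = Add(Rational(456, 2939), Rational(2572, 4405)) = Rational(9567788, 12946295)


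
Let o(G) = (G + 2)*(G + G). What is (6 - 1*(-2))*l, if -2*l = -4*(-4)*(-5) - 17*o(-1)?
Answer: 184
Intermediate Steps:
o(G) = 2*G*(2 + G) (o(G) = (2 + G)*(2*G) = 2*G*(2 + G))
l = 23 (l = -(-4*(-4)*(-5) - 34*(-1)*(2 - 1))/2 = -(16*(-5) - 34*(-1))/2 = -(-80 - 17*(-2))/2 = -(-80 + 34)/2 = -½*(-46) = 23)
(6 - 1*(-2))*l = (6 - 1*(-2))*23 = (6 + 2)*23 = 8*23 = 184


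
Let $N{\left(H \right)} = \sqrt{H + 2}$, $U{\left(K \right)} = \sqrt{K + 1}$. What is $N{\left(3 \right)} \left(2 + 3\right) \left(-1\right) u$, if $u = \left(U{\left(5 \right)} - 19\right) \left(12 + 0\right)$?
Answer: $60 \sqrt{5} \left(19 - \sqrt{6}\right) \approx 2220.5$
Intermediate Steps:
$U{\left(K \right)} = \sqrt{1 + K}$
$u = -228 + 12 \sqrt{6}$ ($u = \left(\sqrt{1 + 5} - 19\right) \left(12 + 0\right) = \left(\sqrt{6} - 19\right) 12 = \left(-19 + \sqrt{6}\right) 12 = -228 + 12 \sqrt{6} \approx -198.61$)
$N{\left(H \right)} = \sqrt{2 + H}$
$N{\left(3 \right)} \left(2 + 3\right) \left(-1\right) u = \sqrt{2 + 3} \left(2 + 3\right) \left(-1\right) \left(-228 + 12 \sqrt{6}\right) = \sqrt{5} \cdot 5 \left(-1\right) \left(-228 + 12 \sqrt{6}\right) = \sqrt{5} \left(-5\right) \left(-228 + 12 \sqrt{6}\right) = - 5 \sqrt{5} \left(-228 + 12 \sqrt{6}\right)$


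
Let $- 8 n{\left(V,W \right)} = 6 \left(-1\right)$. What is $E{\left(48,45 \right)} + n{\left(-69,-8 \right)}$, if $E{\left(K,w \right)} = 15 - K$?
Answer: $- \frac{129}{4} \approx -32.25$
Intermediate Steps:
$n{\left(V,W \right)} = \frac{3}{4}$ ($n{\left(V,W \right)} = - \frac{6 \left(-1\right)}{8} = \left(- \frac{1}{8}\right) \left(-6\right) = \frac{3}{4}$)
$E{\left(48,45 \right)} + n{\left(-69,-8 \right)} = \left(15 - 48\right) + \frac{3}{4} = -33 + \frac{3}{4} = - \frac{129}{4}$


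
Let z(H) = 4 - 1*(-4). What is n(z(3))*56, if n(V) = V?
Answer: 448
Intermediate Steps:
z(H) = 8 (z(H) = 4 + 4 = 8)
n(z(3))*56 = 8*56 = 448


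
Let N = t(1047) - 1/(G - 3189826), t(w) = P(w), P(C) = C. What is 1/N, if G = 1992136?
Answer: 1197690/1253981431 ≈ 0.00095511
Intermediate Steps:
t(w) = w
N = 1253981431/1197690 (N = 1047 - 1/(1992136 - 3189826) = 1047 - 1/(-1197690) = 1047 - 1*(-1/1197690) = 1047 + 1/1197690 = 1253981431/1197690 ≈ 1047.0)
1/N = 1/(1253981431/1197690) = 1197690/1253981431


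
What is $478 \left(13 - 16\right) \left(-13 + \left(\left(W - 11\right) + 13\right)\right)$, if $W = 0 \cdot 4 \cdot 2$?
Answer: $15774$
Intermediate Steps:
$W = 0$ ($W = 0 \cdot 2 = 0$)
$478 \left(13 - 16\right) \left(-13 + \left(\left(W - 11\right) + 13\right)\right) = 478 \left(13 - 16\right) \left(-13 + \left(\left(0 - 11\right) + 13\right)\right) = 478 \left(- 3 \left(-13 + \left(-11 + 13\right)\right)\right) = 478 \left(- 3 \left(-13 + 2\right)\right) = 478 \left(\left(-3\right) \left(-11\right)\right) = 478 \cdot 33 = 15774$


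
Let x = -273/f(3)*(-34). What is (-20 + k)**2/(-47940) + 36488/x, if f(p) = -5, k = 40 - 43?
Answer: -28598313/1454180 ≈ -19.666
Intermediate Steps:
k = -3
x = -9282/5 (x = -273/(-5)*(-34) = -273*(-1)/5*(-34) = -21*(-13/5)*(-34) = (273/5)*(-34) = -9282/5 ≈ -1856.4)
(-20 + k)**2/(-47940) + 36488/x = (-20 - 3)**2/(-47940) + 36488/(-9282/5) = (-23)**2*(-1/47940) + 36488*(-5/9282) = 529*(-1/47940) - 91220/4641 = -529/47940 - 91220/4641 = -28598313/1454180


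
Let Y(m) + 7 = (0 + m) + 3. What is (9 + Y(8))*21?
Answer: 273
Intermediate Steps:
Y(m) = -4 + m (Y(m) = -7 + ((0 + m) + 3) = -7 + (m + 3) = -7 + (3 + m) = -4 + m)
(9 + Y(8))*21 = (9 + (-4 + 8))*21 = (9 + 4)*21 = 13*21 = 273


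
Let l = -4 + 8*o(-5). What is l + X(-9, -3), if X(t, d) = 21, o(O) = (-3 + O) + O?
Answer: -87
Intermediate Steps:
o(O) = -3 + 2*O
l = -108 (l = -4 + 8*(-3 + 2*(-5)) = -4 + 8*(-3 - 10) = -4 + 8*(-13) = -4 - 104 = -108)
l + X(-9, -3) = -108 + 21 = -87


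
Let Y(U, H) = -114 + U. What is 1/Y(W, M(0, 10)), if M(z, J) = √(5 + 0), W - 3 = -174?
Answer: -1/285 ≈ -0.0035088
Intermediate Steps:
W = -171 (W = 3 - 174 = -171)
M(z, J) = √5
1/Y(W, M(0, 10)) = 1/(-114 - 171) = 1/(-285) = -1/285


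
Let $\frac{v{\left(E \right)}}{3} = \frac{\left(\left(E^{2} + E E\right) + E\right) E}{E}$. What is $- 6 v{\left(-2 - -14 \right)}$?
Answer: $-5400$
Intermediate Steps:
$v{\left(E \right)} = 3 E + 6 E^{2}$ ($v{\left(E \right)} = 3 \frac{\left(\left(E^{2} + E E\right) + E\right) E}{E} = 3 \frac{\left(\left(E^{2} + E^{2}\right) + E\right) E}{E} = 3 \frac{\left(2 E^{2} + E\right) E}{E} = 3 \frac{\left(E + 2 E^{2}\right) E}{E} = 3 \frac{E \left(E + 2 E^{2}\right)}{E} = 3 \left(E + 2 E^{2}\right) = 3 E + 6 E^{2}$)
$- 6 v{\left(-2 - -14 \right)} = - 6 \cdot 3 \left(-2 - -14\right) \left(1 + 2 \left(-2 - -14\right)\right) = - 6 \cdot 3 \left(-2 + 14\right) \left(1 + 2 \left(-2 + 14\right)\right) = - 6 \cdot 3 \cdot 12 \left(1 + 2 \cdot 12\right) = - 6 \cdot 3 \cdot 12 \left(1 + 24\right) = - 6 \cdot 3 \cdot 12 \cdot 25 = \left(-6\right) 900 = -5400$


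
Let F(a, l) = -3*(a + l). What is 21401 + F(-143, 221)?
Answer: 21167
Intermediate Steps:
F(a, l) = -3*a - 3*l
21401 + F(-143, 221) = 21401 + (-3*(-143) - 3*221) = 21401 + (429 - 663) = 21401 - 234 = 21167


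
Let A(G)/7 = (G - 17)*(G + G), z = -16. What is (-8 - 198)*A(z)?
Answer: -1522752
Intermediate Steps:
A(G) = 14*G*(-17 + G) (A(G) = 7*((G - 17)*(G + G)) = 7*((-17 + G)*(2*G)) = 7*(2*G*(-17 + G)) = 14*G*(-17 + G))
(-8 - 198)*A(z) = (-8 - 198)*(14*(-16)*(-17 - 16)) = -2884*(-16)*(-33) = -206*7392 = -1522752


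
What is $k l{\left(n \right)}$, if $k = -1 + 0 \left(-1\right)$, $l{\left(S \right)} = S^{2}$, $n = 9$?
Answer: $-81$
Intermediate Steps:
$k = -1$ ($k = -1 + 0 = -1$)
$k l{\left(n \right)} = - 9^{2} = \left(-1\right) 81 = -81$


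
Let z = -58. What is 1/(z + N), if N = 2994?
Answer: 1/2936 ≈ 0.00034060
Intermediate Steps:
1/(z + N) = 1/(-58 + 2994) = 1/2936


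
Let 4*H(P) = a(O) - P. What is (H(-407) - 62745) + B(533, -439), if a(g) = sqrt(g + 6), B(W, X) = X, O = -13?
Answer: -252329/4 + I*sqrt(7)/4 ≈ -63082.0 + 0.66144*I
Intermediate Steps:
a(g) = sqrt(6 + g)
H(P) = -P/4 + I*sqrt(7)/4 (H(P) = (sqrt(6 - 13) - P)/4 = (sqrt(-7) - P)/4 = (I*sqrt(7) - P)/4 = (-P + I*sqrt(7))/4 = -P/4 + I*sqrt(7)/4)
(H(-407) - 62745) + B(533, -439) = ((-1/4*(-407) + I*sqrt(7)/4) - 62745) - 439 = ((407/4 + I*sqrt(7)/4) - 62745) - 439 = (-250573/4 + I*sqrt(7)/4) - 439 = -252329/4 + I*sqrt(7)/4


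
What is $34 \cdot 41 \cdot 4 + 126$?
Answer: $5702$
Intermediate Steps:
$34 \cdot 41 \cdot 4 + 126 = 34 \cdot 164 + 126 = 5576 + 126 = 5702$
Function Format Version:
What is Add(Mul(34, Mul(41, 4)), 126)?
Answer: 5702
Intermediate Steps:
Add(Mul(34, Mul(41, 4)), 126) = Add(Mul(34, 164), 126) = Add(5576, 126) = 5702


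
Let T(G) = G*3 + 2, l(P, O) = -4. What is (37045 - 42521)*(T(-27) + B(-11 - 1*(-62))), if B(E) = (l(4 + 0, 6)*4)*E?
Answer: 4901020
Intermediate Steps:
B(E) = -16*E (B(E) = (-4*4)*E = -16*E)
T(G) = 2 + 3*G (T(G) = 3*G + 2 = 2 + 3*G)
(37045 - 42521)*(T(-27) + B(-11 - 1*(-62))) = (37045 - 42521)*((2 + 3*(-27)) - 16*(-11 - 1*(-62))) = -5476*((2 - 81) - 16*(-11 + 62)) = -5476*(-79 - 16*51) = -5476*(-79 - 816) = -5476*(-895) = 4901020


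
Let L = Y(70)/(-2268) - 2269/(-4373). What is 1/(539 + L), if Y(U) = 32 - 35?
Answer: 3305988/1783647269 ≈ 0.0018535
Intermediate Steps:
Y(U) = -3
L = 1719737/3305988 (L = -3/(-2268) - 2269/(-4373) = -3*(-1/2268) - 2269*(-1/4373) = 1/756 + 2269/4373 = 1719737/3305988 ≈ 0.52019)
1/(539 + L) = 1/(539 + 1719737/3305988) = 1/(1783647269/3305988) = 3305988/1783647269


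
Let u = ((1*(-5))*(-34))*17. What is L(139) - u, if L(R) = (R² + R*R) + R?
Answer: 35891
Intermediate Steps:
L(R) = R + 2*R² (L(R) = (R² + R²) + R = 2*R² + R = R + 2*R²)
u = 2890 (u = -5*(-34)*17 = 170*17 = 2890)
L(139) - u = 139*(1 + 2*139) - 1*2890 = 139*(1 + 278) - 2890 = 139*279 - 2890 = 38781 - 2890 = 35891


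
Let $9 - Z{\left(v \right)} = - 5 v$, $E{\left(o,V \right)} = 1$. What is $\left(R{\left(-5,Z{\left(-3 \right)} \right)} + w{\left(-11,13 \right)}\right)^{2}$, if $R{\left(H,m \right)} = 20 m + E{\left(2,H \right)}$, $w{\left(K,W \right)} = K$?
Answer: $16900$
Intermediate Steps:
$Z{\left(v \right)} = 9 + 5 v$ ($Z{\left(v \right)} = 9 - - 5 v = 9 + 5 v$)
$R{\left(H,m \right)} = 1 + 20 m$ ($R{\left(H,m \right)} = 20 m + 1 = 1 + 20 m$)
$\left(R{\left(-5,Z{\left(-3 \right)} \right)} + w{\left(-11,13 \right)}\right)^{2} = \left(\left(1 + 20 \left(9 + 5 \left(-3\right)\right)\right) - 11\right)^{2} = \left(\left(1 + 20 \left(9 - 15\right)\right) - 11\right)^{2} = \left(\left(1 + 20 \left(-6\right)\right) - 11\right)^{2} = \left(\left(1 - 120\right) - 11\right)^{2} = \left(-119 - 11\right)^{2} = \left(-130\right)^{2} = 16900$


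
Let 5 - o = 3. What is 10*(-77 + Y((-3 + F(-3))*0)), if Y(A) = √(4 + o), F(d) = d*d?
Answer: -770 + 10*√6 ≈ -745.50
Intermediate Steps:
o = 2 (o = 5 - 1*3 = 5 - 3 = 2)
F(d) = d²
Y(A) = √6 (Y(A) = √(4 + 2) = √6)
10*(-77 + Y((-3 + F(-3))*0)) = 10*(-77 + √6) = -770 + 10*√6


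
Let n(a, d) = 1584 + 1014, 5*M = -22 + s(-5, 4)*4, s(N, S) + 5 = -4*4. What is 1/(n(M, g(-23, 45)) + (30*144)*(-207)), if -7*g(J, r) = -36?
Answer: -1/891642 ≈ -1.1215e-6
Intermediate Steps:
g(J, r) = 36/7 (g(J, r) = -⅐*(-36) = 36/7)
s(N, S) = -21 (s(N, S) = -5 - 4*4 = -5 - 16 = -21)
M = -106/5 (M = (-22 - 21*4)/5 = (-22 - 84)/5 = (⅕)*(-106) = -106/5 ≈ -21.200)
n(a, d) = 2598
1/(n(M, g(-23, 45)) + (30*144)*(-207)) = 1/(2598 + (30*144)*(-207)) = 1/(2598 + 4320*(-207)) = 1/(2598 - 894240) = 1/(-891642) = -1/891642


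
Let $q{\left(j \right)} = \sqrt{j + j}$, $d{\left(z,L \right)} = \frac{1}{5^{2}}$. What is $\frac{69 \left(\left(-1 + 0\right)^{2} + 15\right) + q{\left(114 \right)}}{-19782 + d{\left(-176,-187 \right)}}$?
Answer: $- \frac{27600}{494549} - \frac{50 \sqrt{57}}{494549} \approx -0.056572$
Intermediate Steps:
$d{\left(z,L \right)} = \frac{1}{25}$
$q{\left(j \right)} = \sqrt{2} \sqrt{j}$ ($q{\left(j \right)} = \sqrt{2 j} = \sqrt{2} \sqrt{j}$)
$\frac{69 \left(\left(-1 + 0\right)^{2} + 15\right) + q{\left(114 \right)}}{-19782 + d{\left(-176,-187 \right)}} = \frac{69 \left(\left(-1 + 0\right)^{2} + 15\right) + \sqrt{2} \sqrt{114}}{-19782 + \frac{1}{25}} = \frac{69 \left(\left(-1\right)^{2} + 15\right) + 2 \sqrt{57}}{- \frac{494549}{25}} = \left(69 \left(1 + 15\right) + 2 \sqrt{57}\right) \left(- \frac{25}{494549}\right) = \left(69 \cdot 16 + 2 \sqrt{57}\right) \left(- \frac{25}{494549}\right) = \left(1104 + 2 \sqrt{57}\right) \left(- \frac{25}{494549}\right) = - \frac{27600}{494549} - \frac{50 \sqrt{57}}{494549}$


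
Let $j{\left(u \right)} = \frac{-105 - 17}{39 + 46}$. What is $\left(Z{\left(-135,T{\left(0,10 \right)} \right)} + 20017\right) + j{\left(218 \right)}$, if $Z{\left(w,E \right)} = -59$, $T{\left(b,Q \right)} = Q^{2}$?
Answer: $\frac{1696308}{85} \approx 19957.0$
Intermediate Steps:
$j{\left(u \right)} = - \frac{122}{85}$
$\left(Z{\left(-135,T{\left(0,10 \right)} \right)} + 20017\right) + j{\left(218 \right)} = \left(-59 + 20017\right) - \frac{122}{85} = 19958 - \frac{122}{85} = \frac{1696308}{85}$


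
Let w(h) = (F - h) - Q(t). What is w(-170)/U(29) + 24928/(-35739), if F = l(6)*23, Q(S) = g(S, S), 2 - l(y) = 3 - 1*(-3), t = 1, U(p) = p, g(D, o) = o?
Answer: 106789/54549 ≈ 1.9577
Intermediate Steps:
l(y) = -4 (l(y) = 2 - (3 - 1*(-3)) = 2 - (3 + 3) = 2 - 1*6 = 2 - 6 = -4)
Q(S) = S
F = -92 (F = -4*23 = -92)
w(h) = -93 - h (w(h) = (-92 - h) - 1*1 = (-92 - h) - 1 = -93 - h)
w(-170)/U(29) + 24928/(-35739) = (-93 - 1*(-170))/29 + 24928/(-35739) = (-93 + 170)*(1/29) + 24928*(-1/35739) = 77*(1/29) - 1312/1881 = 77/29 - 1312/1881 = 106789/54549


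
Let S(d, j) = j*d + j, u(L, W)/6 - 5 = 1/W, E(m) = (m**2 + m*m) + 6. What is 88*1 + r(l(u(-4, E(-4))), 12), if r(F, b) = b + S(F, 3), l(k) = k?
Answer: 3676/19 ≈ 193.47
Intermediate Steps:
E(m) = 6 + 2*m**2 (E(m) = (m**2 + m**2) + 6 = 2*m**2 + 6 = 6 + 2*m**2)
u(L, W) = 30 + 6/W (u(L, W) = 30 + 6*(1/W) = 30 + 6/W)
S(d, j) = j + d*j (S(d, j) = d*j + j = j + d*j)
r(F, b) = 3 + b + 3*F (r(F, b) = b + 3*(1 + F) = b + (3 + 3*F) = 3 + b + 3*F)
88*1 + r(l(u(-4, E(-4))), 12) = 88*1 + (3 + 12 + 3*(30 + 6/(6 + 2*(-4)**2))) = 88 + (3 + 12 + 3*(30 + 6/(6 + 2*16))) = 88 + (3 + 12 + 3*(30 + 6/(6 + 32))) = 88 + (3 + 12 + 3*(30 + 6/38)) = 88 + (3 + 12 + 3*(30 + 6*(1/38))) = 88 + (3 + 12 + 3*(30 + 3/19)) = 88 + (3 + 12 + 3*(573/19)) = 88 + (3 + 12 + 1719/19) = 88 + 2004/19 = 3676/19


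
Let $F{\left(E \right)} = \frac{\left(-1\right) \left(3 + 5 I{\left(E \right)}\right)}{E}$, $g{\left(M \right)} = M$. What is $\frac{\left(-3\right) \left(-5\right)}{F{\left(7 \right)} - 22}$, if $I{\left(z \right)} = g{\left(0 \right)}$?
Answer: $- \frac{105}{157} \approx -0.66879$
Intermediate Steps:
$I{\left(z \right)} = 0$
$F{\left(E \right)} = - \frac{3}{E}$ ($F{\left(E \right)} = \frac{\left(-1\right) \left(3 + 5 \cdot 0\right)}{E} = \frac{\left(-1\right) \left(3 + 0\right)}{E} = \frac{\left(-1\right) 3}{E} = - \frac{3}{E}$)
$\frac{\left(-3\right) \left(-5\right)}{F{\left(7 \right)} - 22} = \frac{\left(-3\right) \left(-5\right)}{- \frac{3}{7} - 22} = \frac{15}{\left(-3\right) \frac{1}{7} - 22} = \frac{15}{- \frac{3}{7} - 22} = \frac{15}{- \frac{157}{7}} = 15 \left(- \frac{7}{157}\right) = - \frac{105}{157}$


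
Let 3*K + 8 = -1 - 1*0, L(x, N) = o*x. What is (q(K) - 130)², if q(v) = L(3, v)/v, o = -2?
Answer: 16384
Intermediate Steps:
L(x, N) = -2*x
K = -3 (K = -8/3 + (-1 - 1*0)/3 = -8/3 + (-1 + 0)/3 = -8/3 + (⅓)*(-1) = -8/3 - ⅓ = -3)
q(v) = -6/v (q(v) = (-2*3)/v = -6/v)
(q(K) - 130)² = (-6/(-3) - 130)² = (-6*(-⅓) - 130)² = (2 - 130)² = (-128)² = 16384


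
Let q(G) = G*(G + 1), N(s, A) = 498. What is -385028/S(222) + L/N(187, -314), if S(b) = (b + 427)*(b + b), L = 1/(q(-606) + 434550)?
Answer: -12801784397147/9580890199320 ≈ -1.3362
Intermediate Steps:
q(G) = G*(1 + G)
L = 1/801180 (L = 1/(-606*(1 - 606) + 434550) = 1/(-606*(-605) + 434550) = 1/(366630 + 434550) = 1/801180 ≈ 1.2482e-6)
S(b) = 2*b*(427 + b) (S(b) = (427 + b)*(2*b) = 2*b*(427 + b))
-385028/S(222) + L/N(187, -314) = -385028*1/(444*(427 + 222)) + (1/801180)/498 = -385028/(2*222*649) + (1/801180)*(1/498) = -385028/288156 + 1/398987640 = -385028*1/288156 + 1/398987640 = -96257/72039 + 1/398987640 = -12801784397147/9580890199320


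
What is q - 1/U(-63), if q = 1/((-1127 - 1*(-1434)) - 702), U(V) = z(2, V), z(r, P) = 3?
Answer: -398/1185 ≈ -0.33587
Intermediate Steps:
U(V) = 3
q = -1/395 (q = 1/((-1127 + 1434) - 702) = 1/(307 - 702) = 1/(-395) = -1/395 ≈ -0.0025316)
q - 1/U(-63) = -1/395 - 1/3 = -1/395 - 1*⅓ = -1/395 - ⅓ = -398/1185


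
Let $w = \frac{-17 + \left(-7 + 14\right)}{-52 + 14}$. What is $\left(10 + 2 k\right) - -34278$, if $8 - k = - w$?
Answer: $\frac{651786}{19} \approx 34305.0$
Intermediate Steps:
$w = \frac{5}{19}$ ($w = \frac{-17 + 7}{-38} = \left(-10\right) \left(- \frac{1}{38}\right) = \frac{5}{19} \approx 0.26316$)
$k = \frac{157}{19}$ ($k = 8 - \left(-1\right) \frac{5}{19} = 8 - - \frac{5}{19} = 8 + \frac{5}{19} = \frac{157}{19} \approx 8.2632$)
$\left(10 + 2 k\right) - -34278 = \left(10 + 2 \cdot \frac{157}{19}\right) - -34278 = \left(10 + \frac{314}{19}\right) + 34278 = \frac{504}{19} + 34278 = \frac{651786}{19}$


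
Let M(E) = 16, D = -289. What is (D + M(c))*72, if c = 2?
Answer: -19656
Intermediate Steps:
(D + M(c))*72 = (-289 + 16)*72 = -273*72 = -19656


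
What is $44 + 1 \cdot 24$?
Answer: $68$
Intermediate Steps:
$44 + 1 \cdot 24 = 44 + 24 = 68$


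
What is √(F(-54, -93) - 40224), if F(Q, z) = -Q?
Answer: I*√40170 ≈ 200.42*I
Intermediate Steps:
√(F(-54, -93) - 40224) = √(-1*(-54) - 40224) = √(54 - 40224) = √(-40170) = I*√40170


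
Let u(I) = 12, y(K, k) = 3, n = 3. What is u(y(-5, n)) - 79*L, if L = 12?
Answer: -936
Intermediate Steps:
u(y(-5, n)) - 79*L = 12 - 79*12 = 12 - 948 = -936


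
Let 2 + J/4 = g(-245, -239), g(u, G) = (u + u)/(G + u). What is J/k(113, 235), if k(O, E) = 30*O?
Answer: -239/205095 ≈ -0.0011653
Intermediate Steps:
g(u, G) = 2*u/(G + u) (g(u, G) = (2*u)/(G + u) = 2*u/(G + u))
J = -478/121 (J = -8 + 4*(2*(-245)/(-239 - 245)) = -8 + 4*(2*(-245)/(-484)) = -8 + 4*(2*(-245)*(-1/484)) = -8 + 4*(245/242) = -8 + 490/121 = -478/121 ≈ -3.9504)
J/k(113, 235) = -478/(121*(30*113)) = -478/121/3390 = -478/121*1/3390 = -239/205095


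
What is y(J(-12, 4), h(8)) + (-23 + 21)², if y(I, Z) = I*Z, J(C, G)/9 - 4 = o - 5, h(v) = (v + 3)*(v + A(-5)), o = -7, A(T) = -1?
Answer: -5540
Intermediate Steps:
h(v) = (-1 + v)*(3 + v) (h(v) = (v + 3)*(v - 1) = (3 + v)*(-1 + v) = (-1 + v)*(3 + v))
J(C, G) = -72 (J(C, G) = 36 + 9*(-7 - 5) = 36 + 9*(-12) = 36 - 108 = -72)
y(J(-12, 4), h(8)) + (-23 + 21)² = -72*(-3 + 8² + 2*8) + (-23 + 21)² = -72*(-3 + 64 + 16) + (-2)² = -72*77 + 4 = -5544 + 4 = -5540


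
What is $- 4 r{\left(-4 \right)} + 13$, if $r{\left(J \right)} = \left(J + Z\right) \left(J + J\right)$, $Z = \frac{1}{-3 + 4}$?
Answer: $-83$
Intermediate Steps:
$Z = 1$ ($Z = 1^{-1} = 1$)
$r{\left(J \right)} = 2 J \left(1 + J\right)$ ($r{\left(J \right)} = \left(J + 1\right) \left(J + J\right) = \left(1 + J\right) 2 J = 2 J \left(1 + J\right)$)
$- 4 r{\left(-4 \right)} + 13 = - 4 \cdot 2 \left(-4\right) \left(1 - 4\right) + 13 = - 4 \cdot 2 \left(-4\right) \left(-3\right) + 13 = \left(-4\right) 24 + 13 = -96 + 13 = -83$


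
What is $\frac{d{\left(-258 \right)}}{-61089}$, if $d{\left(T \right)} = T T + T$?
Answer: $- \frac{22102}{20363} \approx -1.0854$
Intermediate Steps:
$d{\left(T \right)} = T + T^{2}$ ($d{\left(T \right)} = T^{2} + T = T + T^{2}$)
$\frac{d{\left(-258 \right)}}{-61089} = \frac{\left(-258\right) \left(1 - 258\right)}{-61089} = \left(-258\right) \left(-257\right) \left(- \frac{1}{61089}\right) = 66306 \left(- \frac{1}{61089}\right) = - \frac{22102}{20363}$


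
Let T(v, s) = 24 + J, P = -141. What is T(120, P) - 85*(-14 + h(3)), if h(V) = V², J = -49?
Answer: 400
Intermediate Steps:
T(v, s) = -25 (T(v, s) = 24 - 49 = -25)
T(120, P) - 85*(-14 + h(3)) = -25 - 85*(-14 + 3²) = -25 - 85*(-14 + 9) = -25 - 85*(-5) = -25 + 425 = 400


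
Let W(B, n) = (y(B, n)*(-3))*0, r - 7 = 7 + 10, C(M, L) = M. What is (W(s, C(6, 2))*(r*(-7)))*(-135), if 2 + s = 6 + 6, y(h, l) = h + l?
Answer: 0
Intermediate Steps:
r = 24 (r = 7 + (7 + 10) = 7 + 17 = 24)
s = 10 (s = -2 + (6 + 6) = -2 + 12 = 10)
W(B, n) = 0 (W(B, n) = ((B + n)*(-3))*0 = (-3*B - 3*n)*0 = 0)
(W(s, C(6, 2))*(r*(-7)))*(-135) = (0*(24*(-7)))*(-135) = (0*(-168))*(-135) = 0*(-135) = 0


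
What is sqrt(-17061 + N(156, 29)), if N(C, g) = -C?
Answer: 3*I*sqrt(1913) ≈ 131.21*I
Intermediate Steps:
sqrt(-17061 + N(156, 29)) = sqrt(-17061 - 1*156) = sqrt(-17061 - 156) = sqrt(-17217) = 3*I*sqrt(1913)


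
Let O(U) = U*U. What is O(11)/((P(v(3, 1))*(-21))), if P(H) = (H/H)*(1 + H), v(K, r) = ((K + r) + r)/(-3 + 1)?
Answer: 242/63 ≈ 3.8413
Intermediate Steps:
v(K, r) = -r - K/2 (v(K, r) = (K + 2*r)/(-2) = (K + 2*r)*(-1/2) = -r - K/2)
O(U) = U**2
P(H) = 1 + H (P(H) = 1*(1 + H) = 1 + H)
O(11)/((P(v(3, 1))*(-21))) = 11**2/(((1 + (-1*1 - 1/2*3))*(-21))) = 121/(((1 + (-1 - 3/2))*(-21))) = 121/(((1 - 5/2)*(-21))) = 121/((-3/2*(-21))) = 121/(63/2) = 121*(2/63) = 242/63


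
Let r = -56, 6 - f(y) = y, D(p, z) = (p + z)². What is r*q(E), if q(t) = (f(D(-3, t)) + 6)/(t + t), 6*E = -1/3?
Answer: 12082/9 ≈ 1342.4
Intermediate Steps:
E = -1/18 (E = (-1/3)/6 = (-1*⅓)/6 = (⅙)*(-⅓) = -1/18 ≈ -0.055556)
f(y) = 6 - y
q(t) = (12 - (-3 + t)²)/(2*t) (q(t) = ((6 - (-3 + t)²) + 6)/(t + t) = (12 - (-3 + t)²)/((2*t)) = (12 - (-3 + t)²)*(1/(2*t)) = (12 - (-3 + t)²)/(2*t))
r*q(E) = -28*(12 - (-3 - 1/18)²)/(-1/18) = -28*(-18)*(12 - (-55/18)²) = -28*(-18)*(12 - 1*3025/324) = -28*(-18)*(12 - 3025/324) = -28*(-18)*863/324 = -56*(-863/36) = 12082/9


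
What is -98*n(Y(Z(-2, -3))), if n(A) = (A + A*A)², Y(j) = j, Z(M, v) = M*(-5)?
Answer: -1185800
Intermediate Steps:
Z(M, v) = -5*M
n(A) = (A + A²)²
-98*n(Y(Z(-2, -3))) = -98*(-5*(-2))²*(1 - 5*(-2))² = -98*10²*(1 + 10)² = -9800*11² = -9800*121 = -98*12100 = -1185800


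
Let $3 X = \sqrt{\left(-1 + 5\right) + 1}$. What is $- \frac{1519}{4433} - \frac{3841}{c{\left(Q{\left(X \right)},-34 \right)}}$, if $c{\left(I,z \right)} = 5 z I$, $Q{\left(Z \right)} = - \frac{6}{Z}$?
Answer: $- \frac{49}{143} - \frac{3841 \sqrt{5}}{3060} \approx -3.1494$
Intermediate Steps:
$X = \frac{\sqrt{5}}{3}$ ($X = \frac{\sqrt{\left(-1 + 5\right) + 1}}{3} = \frac{\sqrt{4 + 1}}{3} = \frac{\sqrt{5}}{3} \approx 0.74536$)
$c{\left(I,z \right)} = 5 I z$
$- \frac{1519}{4433} - \frac{3841}{c{\left(Q{\left(X \right)},-34 \right)}} = - \frac{1519}{4433} - \frac{3841}{5 \left(- \frac{6}{\frac{1}{3} \sqrt{5}}\right) \left(-34\right)} = \left(-1519\right) \frac{1}{4433} - \frac{3841}{5 \left(- 6 \frac{3 \sqrt{5}}{5}\right) \left(-34\right)} = - \frac{49}{143} - \frac{3841}{5 \left(- \frac{18 \sqrt{5}}{5}\right) \left(-34\right)} = - \frac{49}{143} - \frac{3841}{612 \sqrt{5}} = - \frac{49}{143} - 3841 \frac{\sqrt{5}}{3060} = - \frac{49}{143} - \frac{3841 \sqrt{5}}{3060}$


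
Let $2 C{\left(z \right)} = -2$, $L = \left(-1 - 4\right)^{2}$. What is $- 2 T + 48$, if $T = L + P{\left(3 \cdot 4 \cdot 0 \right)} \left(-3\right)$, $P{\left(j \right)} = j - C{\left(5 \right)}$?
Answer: $4$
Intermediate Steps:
$L = 25$ ($L = \left(-5\right)^{2} = 25$)
$C{\left(z \right)} = -1$ ($C{\left(z \right)} = \frac{1}{2} \left(-2\right) = -1$)
$P{\left(j \right)} = 1 + j$ ($P{\left(j \right)} = j - -1 = j + 1 = 1 + j$)
$T = 22$ ($T = 25 + \left(1 + 3 \cdot 4 \cdot 0\right) \left(-3\right) = 25 + \left(1 + 12 \cdot 0\right) \left(-3\right) = 25 + \left(1 + 0\right) \left(-3\right) = 25 + 1 \left(-3\right) = 25 - 3 = 22$)
$- 2 T + 48 = \left(-2\right) 22 + 48 = -44 + 48 = 4$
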